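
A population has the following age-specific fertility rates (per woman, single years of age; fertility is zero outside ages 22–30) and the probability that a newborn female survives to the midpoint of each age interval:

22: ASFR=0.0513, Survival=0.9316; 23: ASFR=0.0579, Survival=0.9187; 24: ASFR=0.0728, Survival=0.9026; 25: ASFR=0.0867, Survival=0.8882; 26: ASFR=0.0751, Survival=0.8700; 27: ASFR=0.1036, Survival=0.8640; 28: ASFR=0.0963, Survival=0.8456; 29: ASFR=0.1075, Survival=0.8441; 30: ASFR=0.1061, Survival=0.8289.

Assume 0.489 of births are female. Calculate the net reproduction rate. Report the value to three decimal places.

0.322

Proportion female at birth = 0.489.
Per-age-group product (1 × ASFR × survival probability):
  22: 1 × 0.0513 × 0.9316 = 0.04779
  23: 1 × 0.0579 × 0.9187 = 0.05319
  24: 1 × 0.0728 × 0.9026 = 0.06571
  25: 1 × 0.0867 × 0.8882 = 0.07701
  26: 1 × 0.0751 × 0.8700 = 0.06534
  27: 1 × 0.1036 × 0.8640 = 0.08951
  28: 1 × 0.0963 × 0.8456 = 0.08143
  29: 1 × 0.1075 × 0.8441 = 0.09074
  30: 1 × 0.1061 × 0.8289 = 0.08795
Sum = 0.65867
NRR = 0.489 × 0.65867 = 0.32209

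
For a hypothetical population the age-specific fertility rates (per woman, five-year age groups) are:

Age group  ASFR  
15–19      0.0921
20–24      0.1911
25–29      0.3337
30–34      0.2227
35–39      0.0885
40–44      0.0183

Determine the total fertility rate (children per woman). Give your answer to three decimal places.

Sum of ASFRs = 0.0921 + 0.1911 + 0.3337 + 0.2227 + 0.0885 + 0.0183 = 0.9464
TFR = 5 × 0.9464 = 4.732

4.732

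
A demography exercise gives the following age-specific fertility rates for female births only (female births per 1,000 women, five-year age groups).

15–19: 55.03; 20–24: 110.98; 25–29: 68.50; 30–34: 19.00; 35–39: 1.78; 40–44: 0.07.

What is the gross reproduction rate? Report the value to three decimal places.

Sum of female ASFRs = 55.03 + 110.98 + 68.50 + 19.00 + 1.78 + 0.07 = 255.36
GRR = 5 × 255.36 / 1000 = 1.2768

1.277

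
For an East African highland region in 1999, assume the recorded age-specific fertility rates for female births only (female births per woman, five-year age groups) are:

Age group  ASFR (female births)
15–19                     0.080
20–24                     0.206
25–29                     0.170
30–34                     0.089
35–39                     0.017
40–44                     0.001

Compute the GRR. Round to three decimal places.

Sum of female ASFRs = 0.080 + 0.206 + 0.170 + 0.089 + 0.017 + 0.001 = 0.563
GRR = 5 × 0.563 = 2.815

2.815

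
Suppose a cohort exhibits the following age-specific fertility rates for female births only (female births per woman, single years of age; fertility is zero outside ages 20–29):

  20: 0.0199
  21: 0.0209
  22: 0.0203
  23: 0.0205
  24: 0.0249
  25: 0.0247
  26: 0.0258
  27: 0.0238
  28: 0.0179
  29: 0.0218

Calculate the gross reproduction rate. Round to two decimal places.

Sum of female ASFRs = 0.0199 + 0.0209 + 0.0203 + 0.0205 + 0.0249 + 0.0247 + 0.0258 + 0.0238 + 0.0179 + 0.0218 = 0.2205
GRR = 0.2205

0.22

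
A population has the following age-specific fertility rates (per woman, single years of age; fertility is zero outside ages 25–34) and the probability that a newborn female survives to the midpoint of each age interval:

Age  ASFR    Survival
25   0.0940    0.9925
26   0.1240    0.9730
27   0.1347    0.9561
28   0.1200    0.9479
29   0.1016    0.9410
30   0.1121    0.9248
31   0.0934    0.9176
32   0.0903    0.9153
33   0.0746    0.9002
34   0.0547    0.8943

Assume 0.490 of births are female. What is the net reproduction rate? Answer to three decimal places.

Proportion female at birth = 0.490.
Each age group contributes 1 × ASFR × survival:
  25: 1 × 0.0940 × 0.9925 = 0.09330
  26: 1 × 0.1240 × 0.9730 = 0.12065
  27: 1 × 0.1347 × 0.9561 = 0.12879
  28: 1 × 0.1200 × 0.9479 = 0.11375
  29: 1 × 0.1016 × 0.9410 = 0.09561
  30: 1 × 0.1121 × 0.9248 = 0.10367
  31: 1 × 0.0934 × 0.9176 = 0.08570
  32: 1 × 0.0903 × 0.9153 = 0.08265
  33: 1 × 0.0746 × 0.9002 = 0.06715
  34: 1 × 0.0547 × 0.8943 = 0.04892
Sum = 0.94019
NRR = 0.490 × 0.94019 = 0.46069
An NRR under 1 implies long-run decline under these rates.

0.461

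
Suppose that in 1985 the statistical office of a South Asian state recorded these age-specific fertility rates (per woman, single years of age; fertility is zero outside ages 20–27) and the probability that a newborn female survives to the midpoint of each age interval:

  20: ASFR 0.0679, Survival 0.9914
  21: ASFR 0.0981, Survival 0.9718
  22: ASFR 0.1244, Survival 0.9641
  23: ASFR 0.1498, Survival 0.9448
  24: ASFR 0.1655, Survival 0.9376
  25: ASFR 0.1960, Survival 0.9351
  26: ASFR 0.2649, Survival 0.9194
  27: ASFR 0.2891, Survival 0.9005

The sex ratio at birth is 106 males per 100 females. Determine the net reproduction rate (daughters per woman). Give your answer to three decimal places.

Proportion female at birth = 100 / (100 + 106) = 0.48544.
Survival-weighted fertility by age (1·fₓ·Sₓ):
  20: 1 × 0.0679 × 0.9914 = 0.06732
  21: 1 × 0.0981 × 0.9718 = 0.09533
  22: 1 × 0.1244 × 0.9641 = 0.11993
  23: 1 × 0.1498 × 0.9448 = 0.14153
  24: 1 × 0.1655 × 0.9376 = 0.15517
  25: 1 × 0.1960 × 0.9351 = 0.18328
  26: 1 × 0.2649 × 0.9194 = 0.24355
  27: 1 × 0.2891 × 0.9005 = 0.26033
Sum = 1.26644
NRR = 0.48544 × 1.26644 = 0.61478
With NRR below 1 the population is below replacement fertility.

0.615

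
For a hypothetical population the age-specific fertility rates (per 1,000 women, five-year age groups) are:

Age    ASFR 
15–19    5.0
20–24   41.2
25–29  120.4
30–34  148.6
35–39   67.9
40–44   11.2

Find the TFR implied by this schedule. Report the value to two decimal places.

Sum of ASFRs = 5.0 + 41.2 + 120.4 + 148.6 + 67.9 + 11.2 = 394.3
TFR = 5 × 394.3 / 1000 = 1.9715

1.97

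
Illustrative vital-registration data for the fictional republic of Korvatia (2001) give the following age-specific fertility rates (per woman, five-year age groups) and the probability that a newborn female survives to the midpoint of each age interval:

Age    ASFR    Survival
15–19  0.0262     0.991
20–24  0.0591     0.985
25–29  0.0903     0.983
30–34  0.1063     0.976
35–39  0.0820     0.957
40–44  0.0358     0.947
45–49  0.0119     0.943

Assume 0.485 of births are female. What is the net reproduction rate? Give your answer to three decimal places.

Proportion female at birth = 0.485.
Survival-weighted fertility by age (5·fₓ·Sₓ):
  15–19: 5 × 0.0262 × 0.991 = 0.12982
  20–24: 5 × 0.0591 × 0.985 = 0.29107
  25–29: 5 × 0.0903 × 0.983 = 0.44382
  30–34: 5 × 0.1063 × 0.976 = 0.51874
  35–39: 5 × 0.0820 × 0.957 = 0.39237
  40–44: 5 × 0.0358 × 0.947 = 0.16951
  45–49: 5 × 0.0119 × 0.943 = 0.05611
Sum = 2.00144
NRR = 0.485 × 2.00144 = 0.97070
An NRR under 1 implies long-run decline under these rates.

0.971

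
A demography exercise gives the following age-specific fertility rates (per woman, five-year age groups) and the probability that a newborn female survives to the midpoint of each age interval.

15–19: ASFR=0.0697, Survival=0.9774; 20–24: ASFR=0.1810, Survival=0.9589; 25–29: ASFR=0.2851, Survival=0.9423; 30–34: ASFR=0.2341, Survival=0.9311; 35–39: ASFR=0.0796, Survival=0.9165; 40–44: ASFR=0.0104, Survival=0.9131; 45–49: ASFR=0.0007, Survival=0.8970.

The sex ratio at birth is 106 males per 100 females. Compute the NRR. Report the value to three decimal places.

1.969

Proportion female at birth = 100 / (100 + 106) = 0.48544.
Per-age-group product (5 × ASFR × survival probability):
  15–19: 5 × 0.0697 × 0.9774 = 0.34062
  20–24: 5 × 0.1810 × 0.9589 = 0.86780
  25–29: 5 × 0.2851 × 0.9423 = 1.34325
  30–34: 5 × 0.2341 × 0.9311 = 1.08985
  35–39: 5 × 0.0796 × 0.9165 = 0.36477
  40–44: 5 × 0.0104 × 0.9131 = 0.04748
  45–49: 5 × 0.0007 × 0.8970 = 0.00314
Sum = 4.05691
NRR = 0.48544 × 4.05691 = 1.96939
NRR > 1, so each generation more than replaces itself.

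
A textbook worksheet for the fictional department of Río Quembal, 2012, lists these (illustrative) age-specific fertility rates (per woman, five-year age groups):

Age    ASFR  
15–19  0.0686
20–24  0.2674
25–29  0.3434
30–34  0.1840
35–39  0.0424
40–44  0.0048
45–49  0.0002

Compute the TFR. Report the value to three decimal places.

Sum of ASFRs = 0.0686 + 0.2674 + 0.3434 + 0.1840 + 0.0424 + 0.0048 + 0.0002 = 0.9108
TFR = 5 × 0.9108 = 4.554

4.554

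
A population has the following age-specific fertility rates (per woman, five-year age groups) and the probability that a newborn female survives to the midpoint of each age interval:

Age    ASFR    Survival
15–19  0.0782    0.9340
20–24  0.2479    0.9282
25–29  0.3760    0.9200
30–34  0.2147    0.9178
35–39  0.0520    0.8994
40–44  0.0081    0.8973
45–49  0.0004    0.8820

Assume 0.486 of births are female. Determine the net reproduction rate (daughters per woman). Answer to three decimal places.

Proportion female at birth = 0.486.
Weighting each age-specific rate by interval width and survival:
  15–19: 5 × 0.0782 × 0.9340 = 0.36519
  20–24: 5 × 0.2479 × 0.9282 = 1.15050
  25–29: 5 × 0.3760 × 0.9200 = 1.72960
  30–34: 5 × 0.2147 × 0.9178 = 0.98526
  35–39: 5 × 0.0520 × 0.8994 = 0.23384
  40–44: 5 × 0.0081 × 0.8973 = 0.03634
  45–49: 5 × 0.0004 × 0.8820 = 0.00176
Sum = 4.50249
NRR = 0.486 × 4.50249 = 2.18821
An NRR exceeding 1 indicates intrinsic growth under these rates.

2.188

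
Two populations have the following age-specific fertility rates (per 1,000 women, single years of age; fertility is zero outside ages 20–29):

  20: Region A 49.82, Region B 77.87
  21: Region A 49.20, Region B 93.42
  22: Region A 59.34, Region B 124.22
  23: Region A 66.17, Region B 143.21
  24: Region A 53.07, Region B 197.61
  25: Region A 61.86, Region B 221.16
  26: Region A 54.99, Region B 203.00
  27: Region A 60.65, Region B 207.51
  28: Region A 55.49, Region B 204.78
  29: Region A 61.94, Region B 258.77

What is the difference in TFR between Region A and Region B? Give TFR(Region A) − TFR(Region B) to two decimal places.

Region A:
  Sum of ASFRs = 49.82 + 49.20 + 59.34 + 66.17 + 53.07 + 61.86 + 54.99 + 60.65 + 55.49 + 61.94 = 572.53
  TFR = 572.53 / 1000 = 0.57253
Region B:
  Sum of ASFRs = 77.87 + 93.42 + 124.22 + 143.21 + 197.61 + 221.16 + 203.00 + 207.51 + 204.78 + 258.77 = 1731.55
  TFR = 1731.55 / 1000 = 1.73155
Difference = 0.57253 − 1.73155 = -1.15902

-1.16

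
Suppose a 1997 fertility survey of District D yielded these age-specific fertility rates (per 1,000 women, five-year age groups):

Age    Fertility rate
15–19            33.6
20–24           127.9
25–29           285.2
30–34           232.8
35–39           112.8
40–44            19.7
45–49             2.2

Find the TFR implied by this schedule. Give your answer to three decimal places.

Sum of ASFRs = 33.6 + 127.9 + 285.2 + 232.8 + 112.8 + 19.7 + 2.2 = 814.2
TFR = 5 × 814.2 / 1000 = 4.071

4.071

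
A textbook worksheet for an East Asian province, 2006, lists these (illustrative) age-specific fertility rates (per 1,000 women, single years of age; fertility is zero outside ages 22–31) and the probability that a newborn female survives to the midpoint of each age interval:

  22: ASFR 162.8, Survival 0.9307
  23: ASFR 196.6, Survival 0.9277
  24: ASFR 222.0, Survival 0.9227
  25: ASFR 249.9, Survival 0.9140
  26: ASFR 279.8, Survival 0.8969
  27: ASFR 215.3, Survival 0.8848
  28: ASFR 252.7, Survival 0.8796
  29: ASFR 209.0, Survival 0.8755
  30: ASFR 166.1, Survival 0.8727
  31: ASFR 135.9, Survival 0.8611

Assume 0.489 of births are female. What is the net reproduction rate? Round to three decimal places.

Proportion female at birth = 0.489.
Weighting each age-specific rate by interval width and survival:
  22: 1 × 162.8/1000 × 0.9307 = 0.15152
  23: 1 × 196.6/1000 × 0.9277 = 0.18239
  24: 1 × 222.0/1000 × 0.9227 = 0.20484
  25: 1 × 249.9/1000 × 0.9140 = 0.22841
  26: 1 × 279.8/1000 × 0.8969 = 0.25095
  27: 1 × 215.3/1000 × 0.8848 = 0.19050
  28: 1 × 252.7/1000 × 0.8796 = 0.22227
  29: 1 × 209.0/1000 × 0.8755 = 0.18298
  30: 1 × 166.1/1000 × 0.8727 = 0.14496
  31: 1 × 135.9/1000 × 0.8611 = 0.11702
Sum = 1.87584
NRR = 0.489 × 1.87584 = 0.91729

0.917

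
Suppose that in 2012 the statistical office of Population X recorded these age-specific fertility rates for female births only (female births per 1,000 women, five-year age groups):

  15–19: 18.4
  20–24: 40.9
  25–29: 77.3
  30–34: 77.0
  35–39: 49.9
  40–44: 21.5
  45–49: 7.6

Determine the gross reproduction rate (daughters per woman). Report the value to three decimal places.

Sum of female ASFRs = 18.4 + 40.9 + 77.3 + 77.0 + 49.9 + 21.5 + 7.6 = 292.6
GRR = 5 × 292.6 / 1000 = 1.463

1.463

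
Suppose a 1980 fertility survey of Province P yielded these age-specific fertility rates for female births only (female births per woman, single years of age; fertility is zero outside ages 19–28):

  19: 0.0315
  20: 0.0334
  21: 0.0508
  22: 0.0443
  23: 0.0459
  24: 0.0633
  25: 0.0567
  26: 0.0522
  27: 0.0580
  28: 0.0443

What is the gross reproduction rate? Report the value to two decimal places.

Sum of female ASFRs = 0.0315 + 0.0334 + 0.0508 + 0.0443 + 0.0459 + 0.0633 + 0.0567 + 0.0522 + 0.0580 + 0.0443 = 0.4804
GRR = 0.4804

0.48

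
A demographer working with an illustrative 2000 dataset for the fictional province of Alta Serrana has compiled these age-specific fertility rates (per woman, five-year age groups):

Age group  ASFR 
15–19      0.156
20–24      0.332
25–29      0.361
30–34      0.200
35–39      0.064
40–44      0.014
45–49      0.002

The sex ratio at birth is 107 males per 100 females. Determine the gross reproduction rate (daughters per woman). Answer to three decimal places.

2.727

Proportion female at birth = 100 / (100 + 107) = 0.48309.
Sum of ASFRs = 0.156 + 0.332 + 0.361 + 0.200 + 0.064 + 0.014 + 0.002 = 1.129
TFR = 5 × 1.129 = 5.645
GRR = 0.48309 × 5.645 = 2.72704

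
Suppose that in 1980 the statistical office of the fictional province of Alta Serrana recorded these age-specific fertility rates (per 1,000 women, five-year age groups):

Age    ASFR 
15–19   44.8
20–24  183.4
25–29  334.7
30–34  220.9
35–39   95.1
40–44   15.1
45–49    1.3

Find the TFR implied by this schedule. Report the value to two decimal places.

4.48

Sum of ASFRs = 44.8 + 183.4 + 334.7 + 220.9 + 95.1 + 15.1 + 1.3 = 895.3
TFR = 5 × 895.3 / 1000 = 4.4765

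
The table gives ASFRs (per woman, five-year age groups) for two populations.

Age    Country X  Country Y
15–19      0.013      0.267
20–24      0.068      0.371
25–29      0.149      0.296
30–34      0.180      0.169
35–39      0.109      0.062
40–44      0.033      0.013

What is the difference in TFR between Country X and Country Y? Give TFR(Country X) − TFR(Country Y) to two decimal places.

-3.13

Country X:
  Sum of ASFRs = 0.013 + 0.068 + 0.149 + 0.180 + 0.109 + 0.033 = 0.552
  TFR = 5 × 0.552 = 2.76
Country Y:
  Sum of ASFRs = 0.267 + 0.371 + 0.296 + 0.169 + 0.062 + 0.013 = 1.178
  TFR = 5 × 1.178 = 5.89
Difference = 2.76 − 5.89 = -3.13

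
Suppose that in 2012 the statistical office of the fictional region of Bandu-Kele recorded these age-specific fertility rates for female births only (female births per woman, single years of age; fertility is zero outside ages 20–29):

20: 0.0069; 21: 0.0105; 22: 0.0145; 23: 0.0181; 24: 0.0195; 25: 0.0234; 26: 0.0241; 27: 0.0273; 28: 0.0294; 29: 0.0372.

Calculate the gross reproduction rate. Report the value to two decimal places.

Sum of female ASFRs = 0.0069 + 0.0105 + 0.0145 + 0.0181 + 0.0195 + 0.0234 + 0.0241 + 0.0273 + 0.0294 + 0.0372 = 0.2109
GRR = 0.2109

0.21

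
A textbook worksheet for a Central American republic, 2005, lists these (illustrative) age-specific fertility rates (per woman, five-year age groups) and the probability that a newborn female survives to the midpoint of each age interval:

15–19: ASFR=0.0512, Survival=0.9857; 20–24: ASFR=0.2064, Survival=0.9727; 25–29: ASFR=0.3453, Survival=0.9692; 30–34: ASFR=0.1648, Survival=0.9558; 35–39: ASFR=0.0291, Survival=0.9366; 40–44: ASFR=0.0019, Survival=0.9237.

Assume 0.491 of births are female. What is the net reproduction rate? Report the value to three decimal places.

Proportion female at birth = 0.491.
Each age group contributes 5 × ASFR × survival:
  15–19: 5 × 0.0512 × 0.9857 = 0.25234
  20–24: 5 × 0.2064 × 0.9727 = 1.00383
  25–29: 5 × 0.3453 × 0.9692 = 1.67332
  30–34: 5 × 0.1648 × 0.9558 = 0.78758
  35–39: 5 × 0.0291 × 0.9366 = 0.13628
  40–44: 5 × 0.0019 × 0.9237 = 0.00878
Sum = 3.86213
NRR = 0.491 × 3.86213 = 1.89631

1.896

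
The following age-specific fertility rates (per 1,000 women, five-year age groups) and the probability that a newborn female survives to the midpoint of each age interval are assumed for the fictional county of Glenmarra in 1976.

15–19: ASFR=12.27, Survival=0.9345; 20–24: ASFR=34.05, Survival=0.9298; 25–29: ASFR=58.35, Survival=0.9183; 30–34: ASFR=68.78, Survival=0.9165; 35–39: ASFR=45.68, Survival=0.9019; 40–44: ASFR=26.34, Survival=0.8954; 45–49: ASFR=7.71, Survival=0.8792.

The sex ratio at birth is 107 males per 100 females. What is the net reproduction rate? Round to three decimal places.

0.559

Proportion female at birth = 100 / (100 + 107) = 0.48309.
Survival-weighted fertility by age (5·fₓ·Sₓ):
  15–19: 5 × 12.27/1000 × 0.9345 = 0.05733
  20–24: 5 × 34.05/1000 × 0.9298 = 0.15830
  25–29: 5 × 58.35/1000 × 0.9183 = 0.26791
  30–34: 5 × 68.78/1000 × 0.9165 = 0.31518
  35–39: 5 × 45.68/1000 × 0.9019 = 0.20599
  40–44: 5 × 26.34/1000 × 0.8954 = 0.11792
  45–49: 5 × 7.71/1000 × 0.8792 = 0.03389
Sum = 1.15652
NRR = 0.48309 × 1.15652 = 0.55870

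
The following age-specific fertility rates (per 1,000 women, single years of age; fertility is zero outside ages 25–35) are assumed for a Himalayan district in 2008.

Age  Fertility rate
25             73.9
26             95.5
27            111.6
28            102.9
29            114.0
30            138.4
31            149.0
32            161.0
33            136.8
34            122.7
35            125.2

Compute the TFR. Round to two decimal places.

Sum of ASFRs = 73.9 + 95.5 + 111.6 + 102.9 + 114.0 + 138.4 + 149.0 + 161.0 + 136.8 + 122.7 + 125.2 = 1331.0
TFR = 1331.0 / 1000 = 1.331

1.33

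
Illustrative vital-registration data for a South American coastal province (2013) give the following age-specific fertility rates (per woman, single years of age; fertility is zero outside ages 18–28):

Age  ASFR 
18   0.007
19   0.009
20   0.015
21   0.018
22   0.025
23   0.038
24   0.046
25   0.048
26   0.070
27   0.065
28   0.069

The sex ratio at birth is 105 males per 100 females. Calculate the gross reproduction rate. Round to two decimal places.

0.20

Proportion female at birth = 100 / (100 + 105) = 0.48780.
Sum of ASFRs = 0.007 + 0.009 + 0.015 + 0.018 + 0.025 + 0.038 + 0.046 + 0.048 + 0.070 + 0.065 + 0.069 = 0.410
TFR = 0.41
GRR = 0.48780 × 0.41 = 0.20000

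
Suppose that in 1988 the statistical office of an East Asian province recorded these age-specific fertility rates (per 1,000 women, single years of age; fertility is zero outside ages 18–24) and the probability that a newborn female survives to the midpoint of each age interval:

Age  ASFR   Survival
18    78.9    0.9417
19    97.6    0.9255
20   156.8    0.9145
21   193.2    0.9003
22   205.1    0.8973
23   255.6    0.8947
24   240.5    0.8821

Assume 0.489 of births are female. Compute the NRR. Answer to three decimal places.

0.541

Proportion female at birth = 0.489.
Per-age-group product (1 × ASFR × survival probability):
  18: 1 × 78.9/1000 × 0.9417 = 0.07430
  19: 1 × 97.6/1000 × 0.9255 = 0.09033
  20: 1 × 156.8/1000 × 0.9145 = 0.14339
  21: 1 × 193.2/1000 × 0.9003 = 0.17394
  22: 1 × 205.1/1000 × 0.8973 = 0.18404
  23: 1 × 255.6/1000 × 0.8947 = 0.22869
  24: 1 × 240.5/1000 × 0.8821 = 0.21215
Sum = 1.10684
NRR = 0.489 × 1.10684 = 0.54124
NRR < 1, so the cohort does not fully replace itself.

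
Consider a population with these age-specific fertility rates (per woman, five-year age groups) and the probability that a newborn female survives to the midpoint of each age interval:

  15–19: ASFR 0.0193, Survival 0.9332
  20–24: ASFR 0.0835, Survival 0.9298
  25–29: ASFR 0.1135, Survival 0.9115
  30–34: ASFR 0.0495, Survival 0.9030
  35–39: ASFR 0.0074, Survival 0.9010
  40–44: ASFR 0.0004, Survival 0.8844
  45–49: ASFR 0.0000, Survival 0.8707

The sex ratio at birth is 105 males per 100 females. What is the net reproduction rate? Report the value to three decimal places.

0.612

Proportion female at birth = 100 / (100 + 105) = 0.48780.
Each age group contributes 5 × ASFR × survival:
  15–19: 5 × 0.0193 × 0.9332 = 0.09005
  20–24: 5 × 0.0835 × 0.9298 = 0.38819
  25–29: 5 × 0.1135 × 0.9115 = 0.51728
  30–34: 5 × 0.0495 × 0.9030 = 0.22349
  35–39: 5 × 0.0074 × 0.9010 = 0.03334
  40–44: 5 × 0.0004 × 0.8844 = 0.00177
  45–49: 5 × 0.0000 × 0.8707 = 0.00000
Sum = 1.25412
NRR = 0.48780 × 1.25412 = 0.61176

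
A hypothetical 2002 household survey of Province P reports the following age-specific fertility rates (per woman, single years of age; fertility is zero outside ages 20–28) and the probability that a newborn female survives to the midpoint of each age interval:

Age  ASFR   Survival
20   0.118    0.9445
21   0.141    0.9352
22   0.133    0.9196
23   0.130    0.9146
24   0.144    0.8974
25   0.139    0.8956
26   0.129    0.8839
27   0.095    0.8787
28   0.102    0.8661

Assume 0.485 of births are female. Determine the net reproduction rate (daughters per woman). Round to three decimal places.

Proportion female at birth = 0.485.
Per-age-group product (1 × ASFR × survival probability):
  20: 1 × 0.118 × 0.9445 = 0.11145
  21: 1 × 0.141 × 0.9352 = 0.13186
  22: 1 × 0.133 × 0.9196 = 0.12231
  23: 1 × 0.130 × 0.9146 = 0.11890
  24: 1 × 0.144 × 0.8974 = 0.12923
  25: 1 × 0.139 × 0.8956 = 0.12449
  26: 1 × 0.129 × 0.8839 = 0.11402
  27: 1 × 0.095 × 0.8787 = 0.08348
  28: 1 × 0.102 × 0.8661 = 0.08834
Sum = 1.02408
NRR = 0.485 × 1.02408 = 0.49668
An NRR under 1 implies long-run decline under these rates.

0.497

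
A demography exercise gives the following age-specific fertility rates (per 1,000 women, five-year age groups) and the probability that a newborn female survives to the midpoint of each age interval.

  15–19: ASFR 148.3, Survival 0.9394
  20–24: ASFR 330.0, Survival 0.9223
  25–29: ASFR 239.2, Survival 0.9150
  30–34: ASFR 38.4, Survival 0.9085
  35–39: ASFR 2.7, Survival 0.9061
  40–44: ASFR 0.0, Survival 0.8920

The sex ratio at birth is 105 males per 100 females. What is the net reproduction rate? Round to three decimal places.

1.707

Proportion female at birth = 100 / (100 + 105) = 0.48780.
Each age group contributes 5 × ASFR × survival:
  15–19: 5 × 148.3/1000 × 0.9394 = 0.69657
  20–24: 5 × 330.0/1000 × 0.9223 = 1.52180
  25–29: 5 × 239.2/1000 × 0.9150 = 1.09434
  30–34: 5 × 38.4/1000 × 0.9085 = 0.17443
  35–39: 5 × 2.7/1000 × 0.9061 = 0.01223
  40–44: 5 × 0.0/1000 × 0.8920 = 0.00000
Sum = 3.49937
NRR = 0.48780 × 3.49937 = 1.70699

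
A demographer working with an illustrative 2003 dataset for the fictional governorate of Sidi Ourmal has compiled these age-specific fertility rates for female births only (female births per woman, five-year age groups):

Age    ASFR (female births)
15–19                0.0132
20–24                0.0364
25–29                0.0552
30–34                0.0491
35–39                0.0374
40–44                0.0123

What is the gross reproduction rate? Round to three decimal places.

Sum of female ASFRs = 0.0132 + 0.0364 + 0.0552 + 0.0491 + 0.0374 + 0.0123 = 0.2036
GRR = 5 × 0.2036 = 1.018

1.018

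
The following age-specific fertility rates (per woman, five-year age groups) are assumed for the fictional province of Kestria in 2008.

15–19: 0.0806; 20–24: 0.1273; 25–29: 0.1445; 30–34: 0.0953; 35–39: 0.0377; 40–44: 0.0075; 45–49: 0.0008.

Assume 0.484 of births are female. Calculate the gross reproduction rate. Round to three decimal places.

1.195

Proportion female at birth = 0.484.
Sum of ASFRs = 0.0806 + 0.1273 + 0.1445 + 0.0953 + 0.0377 + 0.0075 + 0.0008 = 0.4937
TFR = 5 × 0.4937 = 2.4685
GRR = 0.484 × 2.4685 = 1.19475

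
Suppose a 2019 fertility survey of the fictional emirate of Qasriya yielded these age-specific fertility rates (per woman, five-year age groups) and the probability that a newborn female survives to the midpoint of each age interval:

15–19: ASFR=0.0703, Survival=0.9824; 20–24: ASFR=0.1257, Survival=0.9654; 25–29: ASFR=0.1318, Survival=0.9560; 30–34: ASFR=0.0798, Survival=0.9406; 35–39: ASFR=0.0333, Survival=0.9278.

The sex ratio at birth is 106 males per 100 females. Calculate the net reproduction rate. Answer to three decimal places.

1.025

Proportion female at birth = 100 / (100 + 106) = 0.48544.
Weighting each age-specific rate by interval width and survival:
  15–19: 5 × 0.0703 × 0.9824 = 0.34531
  20–24: 5 × 0.1257 × 0.9654 = 0.60675
  25–29: 5 × 0.1318 × 0.9560 = 0.63000
  30–34: 5 × 0.0798 × 0.9406 = 0.37530
  35–39: 5 × 0.0333 × 0.9278 = 0.15448
Sum = 2.11184
NRR = 0.48544 × 2.11184 = 1.02517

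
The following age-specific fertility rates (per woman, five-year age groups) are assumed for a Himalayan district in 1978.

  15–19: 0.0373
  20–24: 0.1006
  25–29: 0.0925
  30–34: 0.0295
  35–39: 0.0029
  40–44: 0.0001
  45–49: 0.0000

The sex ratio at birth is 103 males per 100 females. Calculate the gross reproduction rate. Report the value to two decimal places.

Proportion female at birth = 100 / (100 + 103) = 0.49261.
Sum of ASFRs = 0.0373 + 0.1006 + 0.0925 + 0.0295 + 0.0029 + 0.0001 + 0.0000 = 0.2629
TFR = 5 × 0.2629 = 1.3145
GRR = 0.49261 × 1.3145 = 0.64754

0.65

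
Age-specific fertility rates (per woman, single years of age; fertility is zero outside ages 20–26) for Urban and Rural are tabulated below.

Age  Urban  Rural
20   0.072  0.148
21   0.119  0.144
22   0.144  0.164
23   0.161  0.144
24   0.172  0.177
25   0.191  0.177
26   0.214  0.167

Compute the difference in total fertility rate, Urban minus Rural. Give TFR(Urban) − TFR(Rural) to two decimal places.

Urban:
  Sum of ASFRs = 0.072 + 0.119 + 0.144 + 0.161 + 0.172 + 0.191 + 0.214 = 1.073
  TFR = 1.073
Rural:
  Sum of ASFRs = 0.148 + 0.144 + 0.164 + 0.144 + 0.177 + 0.177 + 0.167 = 1.121
  TFR = 1.121
Difference = 1.073 − 1.121 = -0.048

-0.05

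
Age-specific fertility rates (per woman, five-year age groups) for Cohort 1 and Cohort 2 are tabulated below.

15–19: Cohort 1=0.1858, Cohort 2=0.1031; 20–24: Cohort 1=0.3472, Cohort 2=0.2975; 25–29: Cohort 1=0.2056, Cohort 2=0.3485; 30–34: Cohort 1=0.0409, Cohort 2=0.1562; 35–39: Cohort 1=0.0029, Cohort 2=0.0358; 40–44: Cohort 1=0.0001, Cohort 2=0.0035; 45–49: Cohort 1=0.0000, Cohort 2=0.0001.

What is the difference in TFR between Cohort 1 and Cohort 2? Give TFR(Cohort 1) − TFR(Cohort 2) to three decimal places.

Cohort 1:
  Sum of ASFRs = 0.1858 + 0.3472 + 0.2056 + 0.0409 + 0.0029 + 0.0001 + 0.0000 = 0.7825
  TFR = 5 × 0.7825 = 3.9125
Cohort 2:
  Sum of ASFRs = 0.1031 + 0.2975 + 0.3485 + 0.1562 + 0.0358 + 0.0035 + 0.0001 = 0.9447
  TFR = 5 × 0.9447 = 4.7235
Difference = 3.9125 − 4.7235 = -0.811

-0.811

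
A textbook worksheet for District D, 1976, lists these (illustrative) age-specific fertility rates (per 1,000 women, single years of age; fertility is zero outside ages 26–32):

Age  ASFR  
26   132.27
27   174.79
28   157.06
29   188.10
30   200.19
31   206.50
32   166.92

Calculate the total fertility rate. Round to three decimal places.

1.226

Sum of ASFRs = 132.27 + 174.79 + 157.06 + 188.10 + 200.19 + 206.50 + 166.92 = 1225.83
TFR = 1225.83 / 1000 = 1.22583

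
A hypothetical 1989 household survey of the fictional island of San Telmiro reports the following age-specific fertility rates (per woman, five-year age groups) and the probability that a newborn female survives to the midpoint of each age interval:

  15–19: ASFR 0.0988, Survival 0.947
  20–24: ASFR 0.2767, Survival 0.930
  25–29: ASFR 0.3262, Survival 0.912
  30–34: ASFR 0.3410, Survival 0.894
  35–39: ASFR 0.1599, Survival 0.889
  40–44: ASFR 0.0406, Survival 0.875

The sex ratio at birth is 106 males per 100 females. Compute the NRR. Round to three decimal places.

Proportion female at birth = 100 / (100 + 106) = 0.48544.
Each age group contributes 5 × ASFR × survival:
  15–19: 5 × 0.0988 × 0.947 = 0.46782
  20–24: 5 × 0.2767 × 0.930 = 1.28666
  25–29: 5 × 0.3262 × 0.912 = 1.48747
  30–34: 5 × 0.3410 × 0.894 = 1.52427
  35–39: 5 × 0.1599 × 0.889 = 0.71076
  40–44: 5 × 0.0406 × 0.875 = 0.17763
Sum = 5.65461
NRR = 0.48544 × 5.65461 = 2.74497
NRR > 1, so each generation more than replaces itself.

2.745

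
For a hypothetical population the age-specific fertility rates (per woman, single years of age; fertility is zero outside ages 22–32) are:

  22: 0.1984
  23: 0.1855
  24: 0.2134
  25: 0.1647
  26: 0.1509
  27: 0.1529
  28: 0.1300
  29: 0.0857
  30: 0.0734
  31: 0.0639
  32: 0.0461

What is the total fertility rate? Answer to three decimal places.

1.465

Sum of ASFRs = 0.1984 + 0.1855 + 0.2134 + 0.1647 + 0.1509 + 0.1529 + 0.1300 + 0.0857 + 0.0734 + 0.0639 + 0.0461 = 1.4649
TFR = 1.4649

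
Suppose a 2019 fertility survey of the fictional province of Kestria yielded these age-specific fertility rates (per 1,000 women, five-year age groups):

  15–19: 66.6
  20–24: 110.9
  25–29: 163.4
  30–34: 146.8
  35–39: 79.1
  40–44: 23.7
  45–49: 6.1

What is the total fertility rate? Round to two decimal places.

2.98

Sum of ASFRs = 66.6 + 110.9 + 163.4 + 146.8 + 79.1 + 23.7 + 6.1 = 596.6
TFR = 5 × 596.6 / 1000 = 2.983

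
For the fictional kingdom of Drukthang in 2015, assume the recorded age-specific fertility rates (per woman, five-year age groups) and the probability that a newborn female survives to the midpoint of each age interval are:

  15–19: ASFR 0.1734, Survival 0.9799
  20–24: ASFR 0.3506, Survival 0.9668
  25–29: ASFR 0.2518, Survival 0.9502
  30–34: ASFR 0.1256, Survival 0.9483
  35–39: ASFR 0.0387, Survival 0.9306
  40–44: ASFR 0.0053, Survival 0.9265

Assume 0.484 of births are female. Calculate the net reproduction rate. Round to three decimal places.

Proportion female at birth = 0.484.
Weighting each age-specific rate by interval width and survival:
  15–19: 5 × 0.1734 × 0.9799 = 0.84957
  20–24: 5 × 0.3506 × 0.9668 = 1.69480
  25–29: 5 × 0.2518 × 0.9502 = 1.19630
  30–34: 5 × 0.1256 × 0.9483 = 0.59553
  35–39: 5 × 0.0387 × 0.9306 = 0.18007
  40–44: 5 × 0.0053 × 0.9265 = 0.02455
Sum = 4.54082
NRR = 0.484 × 4.54082 = 2.19776
An NRR exceeding 1 indicates intrinsic growth under these rates.

2.198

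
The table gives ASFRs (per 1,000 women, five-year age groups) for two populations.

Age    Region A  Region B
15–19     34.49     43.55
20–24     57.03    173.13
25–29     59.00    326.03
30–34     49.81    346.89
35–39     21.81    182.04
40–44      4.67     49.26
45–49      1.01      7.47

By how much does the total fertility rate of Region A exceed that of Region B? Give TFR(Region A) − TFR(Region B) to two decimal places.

Region A:
  Sum of ASFRs = 34.49 + 57.03 + 59.00 + 49.81 + 21.81 + 4.67 + 1.01 = 227.82
  TFR = 5 × 227.82 / 1000 = 1.1391
Region B:
  Sum of ASFRs = 43.55 + 173.13 + 326.03 + 346.89 + 182.04 + 49.26 + 7.47 = 1128.37
  TFR = 5 × 1128.37 / 1000 = 5.64185
Difference = 1.1391 − 5.64185 = -4.50275

-4.50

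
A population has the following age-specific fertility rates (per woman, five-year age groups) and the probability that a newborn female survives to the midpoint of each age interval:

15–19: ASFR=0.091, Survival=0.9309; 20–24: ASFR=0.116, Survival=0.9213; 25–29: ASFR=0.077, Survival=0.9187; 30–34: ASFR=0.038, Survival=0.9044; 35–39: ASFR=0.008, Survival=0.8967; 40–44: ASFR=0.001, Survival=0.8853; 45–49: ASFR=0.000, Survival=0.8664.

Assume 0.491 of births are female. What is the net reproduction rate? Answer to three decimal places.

Proportion female at birth = 0.491.
Per-age-group product (5 × ASFR × survival probability):
  15–19: 5 × 0.091 × 0.9309 = 0.42356
  20–24: 5 × 0.116 × 0.9213 = 0.53435
  25–29: 5 × 0.077 × 0.9187 = 0.35370
  30–34: 5 × 0.038 × 0.9044 = 0.17184
  35–39: 5 × 0.008 × 0.8967 = 0.03587
  40–44: 5 × 0.001 × 0.8853 = 0.00443
  45–49: 5 × 0.000 × 0.8664 = 0.00000
Sum = 1.52375
NRR = 0.491 × 1.52375 = 0.74816

0.748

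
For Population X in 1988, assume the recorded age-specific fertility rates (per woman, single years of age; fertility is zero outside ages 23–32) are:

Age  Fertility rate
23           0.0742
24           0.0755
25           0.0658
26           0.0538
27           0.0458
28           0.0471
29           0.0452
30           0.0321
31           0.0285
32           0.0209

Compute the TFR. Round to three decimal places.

Sum of ASFRs = 0.0742 + 0.0755 + 0.0658 + 0.0538 + 0.0458 + 0.0471 + 0.0452 + 0.0321 + 0.0285 + 0.0209 = 0.4889
TFR = 0.4889

0.489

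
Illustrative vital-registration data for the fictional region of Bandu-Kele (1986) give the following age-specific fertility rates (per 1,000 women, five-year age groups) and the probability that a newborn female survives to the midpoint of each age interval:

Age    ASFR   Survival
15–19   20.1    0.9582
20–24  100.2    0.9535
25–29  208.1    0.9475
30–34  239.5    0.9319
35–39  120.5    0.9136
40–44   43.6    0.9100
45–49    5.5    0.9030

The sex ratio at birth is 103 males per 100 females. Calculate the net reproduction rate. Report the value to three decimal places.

1.699

Proportion female at birth = 100 / (100 + 103) = 0.49261.
Per-age-group product (5 × ASFR × survival probability):
  15–19: 5 × 20.1/1000 × 0.9582 = 0.09630
  20–24: 5 × 100.2/1000 × 0.9535 = 0.47770
  25–29: 5 × 208.1/1000 × 0.9475 = 0.98587
  30–34: 5 × 239.5/1000 × 0.9319 = 1.11595
  35–39: 5 × 120.5/1000 × 0.9136 = 0.55044
  40–44: 5 × 43.6/1000 × 0.9100 = 0.19838
  45–49: 5 × 5.5/1000 × 0.9030 = 0.02483
Sum = 3.44947
NRR = 0.49261 × 3.44947 = 1.69924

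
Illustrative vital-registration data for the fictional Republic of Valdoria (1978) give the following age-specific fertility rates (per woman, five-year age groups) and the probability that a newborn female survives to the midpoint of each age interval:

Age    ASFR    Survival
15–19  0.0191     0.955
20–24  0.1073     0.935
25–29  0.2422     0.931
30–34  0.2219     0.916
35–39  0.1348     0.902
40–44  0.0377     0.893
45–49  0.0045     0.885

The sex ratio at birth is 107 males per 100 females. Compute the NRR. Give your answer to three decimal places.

Proportion female at birth = 100 / (100 + 107) = 0.48309.
Survival-weighted fertility by age (5·fₓ·Sₓ):
  15–19: 5 × 0.0191 × 0.955 = 0.09120
  20–24: 5 × 0.1073 × 0.935 = 0.50163
  25–29: 5 × 0.2422 × 0.931 = 1.12744
  30–34: 5 × 0.2219 × 0.916 = 1.01630
  35–39: 5 × 0.1348 × 0.902 = 0.60795
  40–44: 5 × 0.0377 × 0.893 = 0.16833
  45–49: 5 × 0.0045 × 0.885 = 0.01991
Sum = 3.53276
NRR = 0.48309 × 3.53276 = 1.70664
With NRR above 1 the population is above replacement fertility.

1.707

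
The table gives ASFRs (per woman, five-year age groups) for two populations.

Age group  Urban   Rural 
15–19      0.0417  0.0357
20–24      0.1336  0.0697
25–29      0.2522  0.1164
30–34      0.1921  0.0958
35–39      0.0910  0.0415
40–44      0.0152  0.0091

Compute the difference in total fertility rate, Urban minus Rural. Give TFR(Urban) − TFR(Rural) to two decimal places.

1.79

Urban:
  Sum of ASFRs = 0.0417 + 0.1336 + 0.2522 + 0.1921 + 0.0910 + 0.0152 = 0.7258
  TFR = 5 × 0.7258 = 3.629
Rural:
  Sum of ASFRs = 0.0357 + 0.0697 + 0.1164 + 0.0958 + 0.0415 + 0.0091 = 0.3682
  TFR = 5 × 0.3682 = 1.841
Difference = 3.629 − 1.841 = 1.788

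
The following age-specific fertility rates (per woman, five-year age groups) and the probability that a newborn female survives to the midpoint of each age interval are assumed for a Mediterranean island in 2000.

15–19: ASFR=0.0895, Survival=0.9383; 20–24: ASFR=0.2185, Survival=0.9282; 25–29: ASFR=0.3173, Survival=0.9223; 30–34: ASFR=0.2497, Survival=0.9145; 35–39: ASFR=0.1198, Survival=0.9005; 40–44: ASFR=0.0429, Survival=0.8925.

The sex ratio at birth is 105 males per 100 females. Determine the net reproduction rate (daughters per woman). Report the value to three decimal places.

Proportion female at birth = 100 / (100 + 105) = 0.48780.
Weighting each age-specific rate by interval width and survival:
  15–19: 5 × 0.0895 × 0.9383 = 0.41989
  20–24: 5 × 0.2185 × 0.9282 = 1.01406
  25–29: 5 × 0.3173 × 0.9223 = 1.46323
  30–34: 5 × 0.2497 × 0.9145 = 1.14175
  35–39: 5 × 0.1198 × 0.9005 = 0.53940
  40–44: 5 × 0.0429 × 0.8925 = 0.19144
Sum = 4.76977
NRR = 0.48780 × 4.76977 = 2.32669
With NRR above 1 the population is above replacement fertility.

2.327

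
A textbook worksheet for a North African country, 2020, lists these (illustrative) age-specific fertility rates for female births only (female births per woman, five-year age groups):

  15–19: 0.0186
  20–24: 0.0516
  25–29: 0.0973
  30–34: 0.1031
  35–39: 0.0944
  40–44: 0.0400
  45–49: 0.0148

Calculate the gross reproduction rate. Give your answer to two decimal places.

Sum of female ASFRs = 0.0186 + 0.0516 + 0.0973 + 0.1031 + 0.0944 + 0.0400 + 0.0148 = 0.4198
GRR = 5 × 0.4198 = 2.099

2.10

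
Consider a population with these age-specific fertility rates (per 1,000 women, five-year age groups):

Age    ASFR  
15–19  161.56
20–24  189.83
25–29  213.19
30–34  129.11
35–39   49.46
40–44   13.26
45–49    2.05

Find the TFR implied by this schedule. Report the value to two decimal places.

3.79

Sum of ASFRs = 161.56 + 189.83 + 213.19 + 129.11 + 49.46 + 13.26 + 2.05 = 758.46
TFR = 5 × 758.46 / 1000 = 3.7923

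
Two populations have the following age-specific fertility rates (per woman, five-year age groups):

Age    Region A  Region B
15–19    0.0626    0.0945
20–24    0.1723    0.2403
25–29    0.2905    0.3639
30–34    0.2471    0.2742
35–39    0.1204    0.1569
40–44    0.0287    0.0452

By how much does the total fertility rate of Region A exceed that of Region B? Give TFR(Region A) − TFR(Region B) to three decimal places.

-1.267

Region A:
  Sum of ASFRs = 0.0626 + 0.1723 + 0.2905 + 0.2471 + 0.1204 + 0.0287 = 0.9216
  TFR = 5 × 0.9216 = 4.608
Region B:
  Sum of ASFRs = 0.0945 + 0.2403 + 0.3639 + 0.2742 + 0.1569 + 0.0452 = 1.1750
  TFR = 5 × 1.1750 = 5.875
Difference = 4.608 − 5.875 = -1.267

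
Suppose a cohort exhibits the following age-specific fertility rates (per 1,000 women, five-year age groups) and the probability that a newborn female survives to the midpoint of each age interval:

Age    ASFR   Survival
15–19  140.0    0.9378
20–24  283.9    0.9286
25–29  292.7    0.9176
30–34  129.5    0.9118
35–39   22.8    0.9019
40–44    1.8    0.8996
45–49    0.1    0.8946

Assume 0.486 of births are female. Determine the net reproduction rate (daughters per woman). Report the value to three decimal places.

1.953

Proportion female at birth = 0.486.
Each age group contributes 5 × ASFR × survival:
  15–19: 5 × 140.0/1000 × 0.9378 = 0.65646
  20–24: 5 × 283.9/1000 × 0.9286 = 1.31815
  25–29: 5 × 292.7/1000 × 0.9176 = 1.34291
  30–34: 5 × 129.5/1000 × 0.9118 = 0.59039
  35–39: 5 × 22.8/1000 × 0.9019 = 0.10282
  40–44: 5 × 1.8/1000 × 0.8996 = 0.00810
  45–49: 5 × 0.1/1000 × 0.8946 = 0.00045
Sum = 4.01928
NRR = 0.486 × 4.01928 = 1.95337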